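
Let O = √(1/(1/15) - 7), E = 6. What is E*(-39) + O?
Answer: -234 + 2*√2 ≈ -231.17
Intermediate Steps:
O = 2*√2 (O = √(1/(1/15) - 7) = √(15 - 7) = √8 = 2*√2 ≈ 2.8284)
E*(-39) + O = 6*(-39) + 2*√2 = -234 + 2*√2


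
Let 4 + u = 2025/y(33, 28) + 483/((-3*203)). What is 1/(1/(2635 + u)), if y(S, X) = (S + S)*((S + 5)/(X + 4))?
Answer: 16098284/6061 ≈ 2656.0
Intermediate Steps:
y(S, X) = 2*S*(5 + S)/(4 + X) (y(S, X) = (2*S)*((5 + S)/(4 + X)) = 2*S*(5 + S)/(4 + X))
u = 127549/6061 (u = -4 + (2025/((2*33*(5 + 33)/(4 + 28))) + 483/((-3*203))) = -4 + (2025/((2*33*38/32)) + 483/(-609)) = -4 + (2025/((2*33*(1/32)*38)) + 483*(-1/609)) = -4 + (2025/(627/8) - 23/29) = -4 + (2025*(8/627) - 23/29) = -4 + (5400/209 - 23/29) = -4 + 151793/6061 = 127549/6061 ≈ 21.044)
1/(1/(2635 + u)) = 1/(1/(2635 + 127549/6061)) = 1/(1/(16098284/6061)) = 1/(6061/16098284) = 16098284/6061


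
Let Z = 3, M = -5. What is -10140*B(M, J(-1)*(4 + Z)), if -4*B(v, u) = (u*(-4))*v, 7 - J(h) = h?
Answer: 2839200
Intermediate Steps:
J(h) = 7 - h
B(v, u) = u*v (B(v, u) = -u*(-4)*v/4 = -(-4*u)*v/4 = -(-1)*u*v = u*v)
-10140*B(M, J(-1)*(4 + Z)) = -10140*(7 - 1*(-1))*(4 + 3)*(-5) = -10140*(7 + 1)*7*(-5) = -10140*8*7*(-5) = -567840*(-5) = -10140*(-280) = 2839200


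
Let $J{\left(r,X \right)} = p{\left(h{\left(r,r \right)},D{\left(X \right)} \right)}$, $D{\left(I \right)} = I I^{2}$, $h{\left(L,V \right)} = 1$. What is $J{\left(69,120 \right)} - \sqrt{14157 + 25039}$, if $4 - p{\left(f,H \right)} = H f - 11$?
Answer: $-1727985 - 2 \sqrt{9799} \approx -1.7282 \cdot 10^{6}$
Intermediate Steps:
$D{\left(I \right)} = I^{3}$
$p{\left(f,H \right)} = 15 - H f$ ($p{\left(f,H \right)} = 4 - \left(H f - 11\right) = 4 - \left(-11 + H f\right) = 15 - H f$)
$J{\left(r,X \right)} = 15 - X^{3}$ ($J{\left(r,X \right)} = 15 - X^{3} \cdot 1 = 15 - X^{3}$)
$J{\left(69,120 \right)} - \sqrt{14157 + 25039} = \left(15 - 120^{3}\right) - \sqrt{14157 + 25039} = \left(15 - 1728000\right) - \sqrt{39196} = \left(15 - 1728000\right) - 2 \sqrt{9799} = -1727985 - 2 \sqrt{9799}$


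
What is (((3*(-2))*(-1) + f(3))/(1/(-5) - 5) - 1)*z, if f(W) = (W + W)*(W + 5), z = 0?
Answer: 0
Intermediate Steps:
f(W) = 2*W*(5 + W) (f(W) = (2*W)*(5 + W) = 2*W*(5 + W))
(((3*(-2))*(-1) + f(3))/(1/(-5) - 5) - 1)*z = (((3*(-2))*(-1) + 2*3*(5 + 3))/(1/(-5) - 5) - 1)*0 = ((-6*(-1) + 2*3*8)/(-1/5 - 5) - 1)*0 = ((6 + 48)/(-26/5) - 1)*0 = (54*(-5/26) - 1)*0 = (-135/13 - 1)*0 = -148/13*0 = 0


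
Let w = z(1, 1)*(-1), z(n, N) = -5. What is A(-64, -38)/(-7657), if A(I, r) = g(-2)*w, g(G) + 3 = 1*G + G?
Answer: 35/7657 ≈ 0.0045710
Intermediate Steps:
w = 5 (w = -5*(-1) = 5)
g(G) = -3 + 2*G (g(G) = -3 + (1*G + G) = -3 + (G + G) = -3 + 2*G)
A(I, r) = -35 (A(I, r) = (-3 + 2*(-2))*5 = (-3 - 4)*5 = -7*5 = -35)
A(-64, -38)/(-7657) = -35/(-7657) = -35*(-1/7657) = 35/7657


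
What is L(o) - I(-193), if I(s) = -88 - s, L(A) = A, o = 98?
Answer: -7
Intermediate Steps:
L(o) - I(-193) = 98 - (-88 - 1*(-193)) = 98 - (-88 + 193) = 98 - 1*105 = 98 - 105 = -7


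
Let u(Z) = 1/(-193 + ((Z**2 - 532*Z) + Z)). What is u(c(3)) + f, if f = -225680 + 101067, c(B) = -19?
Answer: -1278155540/10257 ≈ -1.2461e+5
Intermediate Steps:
u(Z) = 1/(-193 + Z**2 - 531*Z) (u(Z) = 1/(-193 + (Z**2 - 531*Z)) = 1/(-193 + Z**2 - 531*Z))
f = -124613
u(c(3)) + f = 1/(-193 + (-19)**2 - 531*(-19)) - 124613 = 1/(-193 + 361 + 10089) - 124613 = 1/10257 - 124613 = -1278155540/10257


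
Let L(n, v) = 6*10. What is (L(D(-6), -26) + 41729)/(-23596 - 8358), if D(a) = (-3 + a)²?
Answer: -41789/31954 ≈ -1.3078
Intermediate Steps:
L(n, v) = 60
(L(D(-6), -26) + 41729)/(-23596 - 8358) = (60 + 41729)/(-23596 - 8358) = 41789/(-31954) = 41789*(-1/31954) = -41789/31954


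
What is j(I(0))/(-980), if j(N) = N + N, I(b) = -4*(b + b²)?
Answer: 0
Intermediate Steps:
I(b) = -4*b - 4*b²
j(N) = 2*N
j(I(0))/(-980) = (2*(-4*0*(1 + 0)))/(-980) = (2*(-4*0*1))*(-1/980) = (2*0)*(-1/980) = 0*(-1/980) = 0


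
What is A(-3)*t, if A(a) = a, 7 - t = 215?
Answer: 624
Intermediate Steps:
t = -208 (t = 7 - 1*215 = 7 - 215 = -208)
A(-3)*t = -3*(-208) = 624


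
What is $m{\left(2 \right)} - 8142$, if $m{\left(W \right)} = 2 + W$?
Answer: $-8138$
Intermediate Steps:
$m{\left(2 \right)} - 8142 = \left(2 + 2\right) - 8142 = 4 - 8142 = -8138$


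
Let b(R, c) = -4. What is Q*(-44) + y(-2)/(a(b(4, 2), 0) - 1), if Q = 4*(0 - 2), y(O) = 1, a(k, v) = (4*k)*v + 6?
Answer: 1761/5 ≈ 352.20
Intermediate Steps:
a(k, v) = 6 + 4*k*v (a(k, v) = 4*k*v + 6 = 6 + 4*k*v)
Q = -8 (Q = 4*(-2) = -8)
Q*(-44) + y(-2)/(a(b(4, 2), 0) - 1) = -8*(-44) + 1/((6 + 4*(-4)*0) - 1) = 352 + 1/((6 + 0) - 1) = 352 + 1/(6 - 1) = 352 + 1/5 = 1761/5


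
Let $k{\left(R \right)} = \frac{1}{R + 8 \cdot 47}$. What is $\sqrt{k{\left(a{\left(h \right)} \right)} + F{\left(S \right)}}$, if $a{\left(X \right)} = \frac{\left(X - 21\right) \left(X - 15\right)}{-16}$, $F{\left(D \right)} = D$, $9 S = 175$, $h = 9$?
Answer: $\frac{\sqrt{96621949}}{2229} \approx 4.4099$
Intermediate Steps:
$S = \frac{175}{9}$ ($S = \frac{1}{9} \cdot 175 = \frac{175}{9} \approx 19.444$)
$a{\left(X \right)} = - \frac{\left(-21 + X\right) \left(-15 + X\right)}{16}$ ($a{\left(X \right)} = \left(-21 + X\right) \left(-15 + X\right) \left(- \frac{1}{16}\right) = - \frac{\left(-21 + X\right) \left(-15 + X\right)}{16}$)
$k{\left(R \right)} = \frac{1}{376 + R}$ ($k{\left(R \right)} = \frac{1}{R + 376} = \frac{1}{376 + R}$)
$\sqrt{k{\left(a{\left(h \right)} \right)} + F{\left(S \right)}} = \sqrt{\frac{1}{376 - \left(- \frac{9}{16} + \frac{81}{16}\right)} + \frac{175}{9}} = \sqrt{\frac{1}{376 - \frac{9}{2}} + \frac{175}{9}} = \sqrt{\frac{1}{\frac{743}{2}} + \frac{175}{9}} = \sqrt{\frac{2}{743} + \frac{175}{9}} = \sqrt{\frac{130043}{6687}} = \frac{\sqrt{96621949}}{2229}$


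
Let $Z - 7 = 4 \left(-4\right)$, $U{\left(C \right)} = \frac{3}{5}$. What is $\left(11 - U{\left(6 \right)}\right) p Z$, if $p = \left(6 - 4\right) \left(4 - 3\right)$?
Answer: $- \frac{936}{5} \approx -187.2$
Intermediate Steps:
$U{\left(C \right)} = \frac{3}{5}$ ($U{\left(C \right)} = 3 \cdot \frac{1}{5} = \frac{3}{5}$)
$Z = -9$ ($Z = 7 + 4 \left(-4\right) = 7 - 16 = -9$)
$p = 2$ ($p = 2 \cdot 1 = 2$)
$\left(11 - U{\left(6 \right)}\right) p Z = \left(11 - \frac{3}{5}\right) 2 \left(-9\right) = \frac{52}{5} \cdot 2 \left(-9\right) = \frac{104}{5} \left(-9\right) = - \frac{936}{5}$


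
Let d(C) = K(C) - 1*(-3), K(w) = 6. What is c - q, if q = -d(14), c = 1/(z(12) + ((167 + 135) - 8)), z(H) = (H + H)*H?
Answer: 5239/582 ≈ 9.0017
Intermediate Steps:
z(H) = 2*H**2 (z(H) = (2*H)*H = 2*H**2)
d(C) = 9 (d(C) = 6 - 1*(-3) = 6 + 3 = 9)
c = 1/582 (c = 1/(2*12**2 + ((167 + 135) - 8)) = 1/(2*144 + (302 - 8)) = 1/(288 + 294) = 1/582 ≈ 0.0017182)
q = -9 (q = -1*9 = -9)
c - q = 1/582 - 1*(-9) = 1/582 + 9 = 5239/582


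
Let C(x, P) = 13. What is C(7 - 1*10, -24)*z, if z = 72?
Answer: 936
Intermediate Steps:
C(7 - 1*10, -24)*z = 13*72 = 936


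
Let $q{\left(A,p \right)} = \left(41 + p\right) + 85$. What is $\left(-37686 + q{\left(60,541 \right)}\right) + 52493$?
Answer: $15474$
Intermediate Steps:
$q{\left(A,p \right)} = 126 + p$
$\left(-37686 + q{\left(60,541 \right)}\right) + 52493 = \left(-37686 + \left(126 + 541\right)\right) + 52493 = \left(-37686 + 667\right) + 52493 = -37019 + 52493 = 15474$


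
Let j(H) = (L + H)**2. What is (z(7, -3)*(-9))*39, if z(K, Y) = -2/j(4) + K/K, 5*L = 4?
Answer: -10257/32 ≈ -320.53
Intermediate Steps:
L = 4/5 (L = (1/5)*4 = 4/5 ≈ 0.80000)
j(H) = (4/5 + H)**2
z(K, Y) = 263/288 (z(K, Y) = -2*25/(4 + 5*4)**2 + K/K = -2*25/(4 + 20)**2 + 1 = -2/((1/25)*24**2) + 1 = -2/((1/25)*576) + 1 = -2/576/25 + 1 = -2*25/576 + 1 = -25/288 + 1 = 263/288)
(z(7, -3)*(-9))*39 = ((263/288)*(-9))*39 = -263/32*39 = -10257/32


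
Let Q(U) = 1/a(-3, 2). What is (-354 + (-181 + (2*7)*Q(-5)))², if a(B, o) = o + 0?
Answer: 278784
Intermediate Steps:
a(B, o) = o
Q(U) = ½ (Q(U) = 1/2 = ½)
(-354 + (-181 + (2*7)*Q(-5)))² = (-354 + (-181 + (2*7)*(½)))² = (-354 + (-181 + 14*(½)))² = (-354 + (-181 + 7))² = (-354 - 174)² = (-528)² = 278784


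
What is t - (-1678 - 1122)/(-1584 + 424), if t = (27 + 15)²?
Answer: 51086/29 ≈ 1761.6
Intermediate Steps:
t = 1764 (t = 42² = 1764)
t - (-1678 - 1122)/(-1584 + 424) = 1764 - (-1678 - 1122)/(-1584 + 424) = 1764 - (-2800)/(-1160) = 1764 - (-2800)*(-1)/1160 = 1764 - 1*70/29 = 1764 - 70/29 = 51086/29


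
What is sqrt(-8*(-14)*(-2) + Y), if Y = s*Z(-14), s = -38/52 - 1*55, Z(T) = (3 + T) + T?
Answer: sqrt(790426)/26 ≈ 34.195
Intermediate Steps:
Z(T) = 3 + 2*T
s = -1449/26 (s = -38*1/52 - 55 = -19/26 - 55 = -1449/26 ≈ -55.731)
Y = 36225/26 (Y = -1449*(3 + 2*(-14))/26 = -1449*(3 - 28)/26 = -1449/26*(-25) = 36225/26 ≈ 1393.3)
sqrt(-8*(-14)*(-2) + Y) = sqrt(-8*(-14)*(-2) + 36225/26) = sqrt(112*(-2) + 36225/26) = sqrt(-224 + 36225/26) = sqrt(30401/26) = sqrt(790426)/26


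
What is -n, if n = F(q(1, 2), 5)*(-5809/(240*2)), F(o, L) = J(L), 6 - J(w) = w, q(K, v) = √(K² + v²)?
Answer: 5809/480 ≈ 12.102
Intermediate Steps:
J(w) = 6 - w
F(o, L) = 6 - L
n = -5809/480 (n = (6 - 1*5)*(-5809/(240*2)) = (6 - 5)*(-5809/480) = 1*(-5809*1/480) = 1*(-5809/480) = -5809/480 ≈ -12.102)
-n = -1*(-5809/480) = 5809/480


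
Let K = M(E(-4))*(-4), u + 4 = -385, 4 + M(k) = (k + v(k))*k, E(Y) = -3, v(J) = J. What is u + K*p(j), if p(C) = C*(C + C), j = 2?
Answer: -837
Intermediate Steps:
M(k) = -4 + 2*k**2 (M(k) = -4 + (k + k)*k = -4 + (2*k)*k = -4 + 2*k**2)
u = -389 (u = -4 - 385 = -389)
p(C) = 2*C**2 (p(C) = C*(2*C) = 2*C**2)
K = -56 (K = (-4 + 2*(-3)**2)*(-4) = (-4 + 2*9)*(-4) = (-4 + 18)*(-4) = 14*(-4) = -56)
u + K*p(j) = -389 - 112*2**2 = -389 - 112*4 = -389 - 56*8 = -389 - 448 = -837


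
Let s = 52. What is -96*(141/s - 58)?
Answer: 69000/13 ≈ 5307.7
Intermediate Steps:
-96*(141/s - 58) = -96*(141/52 - 58) = -96*(-2875/52) = 69000/13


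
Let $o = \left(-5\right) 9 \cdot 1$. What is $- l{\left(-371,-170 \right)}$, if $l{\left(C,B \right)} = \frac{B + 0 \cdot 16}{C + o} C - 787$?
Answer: $\frac{195231}{208} \approx 938.61$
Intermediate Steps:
$o = -45$ ($o = \left(-45\right) 1 = -45$)
$l{\left(C,B \right)} = -787 + \frac{B C}{-45 + C}$ ($l{\left(C,B \right)} = \frac{B + 0 \cdot 16}{C - 45} C - 787 = \frac{B + 0}{-45 + C} C - 787 = \frac{B}{-45 + C} C - 787 = \frac{B C}{-45 + C} - 787 = -787 + \frac{B C}{-45 + C}$)
$- l{\left(-371,-170 \right)} = - \frac{35415 - -291977 - -63070}{-45 - 371} = - \frac{35415 + 291977 + 63070}{-416} = - \frac{\left(-1\right) 390462}{416} = \left(-1\right) \left(- \frac{195231}{208}\right) = \frac{195231}{208}$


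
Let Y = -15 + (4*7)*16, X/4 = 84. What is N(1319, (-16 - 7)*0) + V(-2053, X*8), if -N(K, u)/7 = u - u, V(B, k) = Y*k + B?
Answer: 1161851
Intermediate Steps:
X = 336 (X = 4*84 = 336)
Y = 433 (Y = -15 + 28*16 = -15 + 448 = 433)
V(B, k) = B + 433*k (V(B, k) = 433*k + B = B + 433*k)
N(K, u) = 0 (N(K, u) = -7*(u - u) = -7*0 = 0)
N(1319, (-16 - 7)*0) + V(-2053, X*8) = 0 + (-2053 + 433*(336*8)) = 0 + (-2053 + 433*2688) = 0 + (-2053 + 1163904) = 0 + 1161851 = 1161851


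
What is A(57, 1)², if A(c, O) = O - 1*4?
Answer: 9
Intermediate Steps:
A(c, O) = -4 + O (A(c, O) = O - 4 = -4 + O)
A(57, 1)² = (-4 + 1)² = (-3)² = 9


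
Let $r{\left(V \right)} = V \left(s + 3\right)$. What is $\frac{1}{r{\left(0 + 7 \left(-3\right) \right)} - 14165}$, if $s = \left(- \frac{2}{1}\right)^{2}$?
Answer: $- \frac{1}{14312} \approx -6.9871 \cdot 10^{-5}$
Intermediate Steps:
$s = 4$ ($s = \left(\left(-2\right) 1\right)^{2} = \left(-2\right)^{2} = 4$)
$r{\left(V \right)} = 7 V$ ($r{\left(V \right)} = V \left(4 + 3\right) = V 7 = 7 V$)
$\frac{1}{r{\left(0 + 7 \left(-3\right) \right)} - 14165} = \frac{1}{7 \left(0 + 7 \left(-3\right)\right) - 14165} = \frac{1}{7 \left(0 - 21\right) - 14165} = \frac{1}{7 \left(-21\right) - 14165} = \frac{1}{-147 - 14165} = \frac{1}{-14312} = - \frac{1}{14312}$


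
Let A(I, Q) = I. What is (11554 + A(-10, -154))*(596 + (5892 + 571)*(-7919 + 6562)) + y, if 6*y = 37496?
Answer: -303712058492/3 ≈ -1.0124e+11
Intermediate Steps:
y = 18748/3 (y = (1/6)*37496 = 18748/3 ≈ 6249.3)
(11554 + A(-10, -154))*(596 + (5892 + 571)*(-7919 + 6562)) + y = (11554 - 10)*(596 + (5892 + 571)*(-7919 + 6562)) + 18748/3 = 11544*(596 + 6463*(-1357)) + 18748/3 = 11544*(596 - 8770291) + 18748/3 = 11544*(-8769695) + 18748/3 = -101237359080 + 18748/3 = -303712058492/3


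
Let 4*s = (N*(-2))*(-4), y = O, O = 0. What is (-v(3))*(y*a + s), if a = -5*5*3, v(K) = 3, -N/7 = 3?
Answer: 126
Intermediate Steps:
N = -21 (N = -7*3 = -21)
y = 0
a = -75 (a = -25*3 = -75)
s = -42 (s = (-21*(-2)*(-4))/4 = (42*(-4))/4 = (¼)*(-168) = -42)
(-v(3))*(y*a + s) = (-1*3)*(0*(-75) - 42) = -3*(0 - 42) = -3*(-42) = 126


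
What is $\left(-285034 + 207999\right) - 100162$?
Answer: $-177197$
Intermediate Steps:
$\left(-285034 + 207999\right) - 100162 = -77035 - 100162 = -177197$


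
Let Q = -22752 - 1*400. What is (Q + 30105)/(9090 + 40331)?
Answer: 6953/49421 ≈ 0.14069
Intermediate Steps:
Q = -23152 (Q = -22752 - 400 = -23152)
(Q + 30105)/(9090 + 40331) = (-23152 + 30105)/(9090 + 40331) = 6953/49421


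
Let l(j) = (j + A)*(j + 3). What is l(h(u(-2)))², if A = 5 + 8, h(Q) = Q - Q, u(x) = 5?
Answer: 1521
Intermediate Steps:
h(Q) = 0
A = 13
l(j) = (3 + j)*(13 + j) (l(j) = (j + 13)*(j + 3) = (13 + j)*(3 + j) = (3 + j)*(13 + j))
l(h(u(-2)))² = (39 + 0² + 16*0)² = (39 + 0 + 0)² = 39² = 1521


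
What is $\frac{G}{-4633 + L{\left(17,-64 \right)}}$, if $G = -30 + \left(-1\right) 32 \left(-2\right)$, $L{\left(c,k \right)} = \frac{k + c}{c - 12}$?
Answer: $- \frac{85}{11606} \approx -0.0073238$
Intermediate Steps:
$L{\left(c,k \right)} = \frac{c + k}{-12 + c}$
$G = 34$ ($G = -30 - -64 = -30 + 64 = 34$)
$\frac{G}{-4633 + L{\left(17,-64 \right)}} = \frac{34}{-4633 + \frac{17 - 64}{-12 + 17}} = \frac{34}{-4633 + \frac{1}{5} \left(-47\right)} = \frac{34}{-4633 - \frac{47}{5}} = \frac{34}{- \frac{23212}{5}} = 34 \left(- \frac{5}{23212}\right) = - \frac{85}{11606}$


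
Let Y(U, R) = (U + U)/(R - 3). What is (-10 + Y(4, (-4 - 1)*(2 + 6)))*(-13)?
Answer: 5694/43 ≈ 132.42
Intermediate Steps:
Y(U, R) = 2*U/(-3 + R) (Y(U, R) = (2*U)/(-3 + R) = 2*U/(-3 + R))
(-10 + Y(4, (-4 - 1)*(2 + 6)))*(-13) = (-10 + 2*4/(-3 + (-4 - 1)*(2 + 6)))*(-13) = (-10 + 2*4/(-3 - 5*8))*(-13) = (-10 + 2*4/(-3 - 40))*(-13) = (-10 + 2*4/(-43))*(-13) = (-10 + 2*4*(-1/43))*(-13) = (-10 - 8/43)*(-13) = -438/43*(-13) = 5694/43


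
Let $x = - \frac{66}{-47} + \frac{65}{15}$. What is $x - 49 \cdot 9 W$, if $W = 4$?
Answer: $- \frac{247915}{141} \approx -1758.3$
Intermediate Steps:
$x = \frac{809}{141}$ ($x = \left(-66\right) \left(- \frac{1}{47}\right) + 65 \cdot \frac{1}{15} = \frac{66}{47} + \frac{13}{3} = \frac{809}{141} \approx 5.7376$)
$x - 49 \cdot 9 W = \frac{809}{141} - 49 \cdot 9 \cdot 4 = \frac{809}{141} - 1764 = - \frac{247915}{141}$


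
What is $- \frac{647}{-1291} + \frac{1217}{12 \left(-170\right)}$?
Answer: $- \frac{251267}{2633640} \approx -0.095407$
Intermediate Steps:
$- \frac{647}{-1291} + \frac{1217}{12 \left(-170\right)} = \left(-647\right) \left(- \frac{1}{1291}\right) + \frac{1217}{-2040} = \frac{647}{1291} + 1217 \left(- \frac{1}{2040}\right) = \frac{647}{1291} - \frac{1217}{2040} = - \frac{251267}{2633640}$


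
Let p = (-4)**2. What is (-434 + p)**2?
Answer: 174724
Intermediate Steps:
p = 16
(-434 + p)**2 = (-434 + 16)**2 = (-418)**2 = 174724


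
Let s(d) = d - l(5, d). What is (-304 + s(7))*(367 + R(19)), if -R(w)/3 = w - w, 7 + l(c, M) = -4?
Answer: -104962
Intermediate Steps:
l(c, M) = -11 (l(c, M) = -7 - 4 = -11)
R(w) = 0 (R(w) = -3*(w - w) = -3*0 = 0)
s(d) = 11 + d (s(d) = d - 1*(-11) = d + 11 = 11 + d)
(-304 + s(7))*(367 + R(19)) = (-304 + (11 + 7))*(367 + 0) = (-304 + 18)*367 = -286*367 = -104962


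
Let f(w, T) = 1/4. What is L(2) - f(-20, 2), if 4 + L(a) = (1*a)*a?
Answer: -¼ ≈ -0.25000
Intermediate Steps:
L(a) = -4 + a² (L(a) = -4 + (1*a)*a = -4 + a*a = -4 + a²)
f(w, T) = ¼
L(2) - f(-20, 2) = (-4 + 2²) - 1*¼ = (-4 + 4) - ¼ = 0 - ¼ = -¼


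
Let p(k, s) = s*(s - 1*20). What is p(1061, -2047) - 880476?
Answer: 3350673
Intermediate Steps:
p(k, s) = s*(-20 + s) (p(k, s) = s*(s - 20) = s*(-20 + s))
p(1061, -2047) - 880476 = -2047*(-20 - 2047) - 880476 = -2047*(-2067) - 880476 = 4231149 - 880476 = 3350673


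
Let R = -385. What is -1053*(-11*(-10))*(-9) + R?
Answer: 1042085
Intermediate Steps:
-1053*(-11*(-10))*(-9) + R = -1053*(-11*(-10))*(-9) - 385 = -115830*(-9) - 385 = -1053*(-990) - 385 = 1042470 - 385 = 1042085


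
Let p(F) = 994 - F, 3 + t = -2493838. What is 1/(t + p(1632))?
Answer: -1/2494479 ≈ -4.0089e-7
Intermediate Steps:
t = -2493841 (t = -3 - 2493838 = -2493841)
1/(t + p(1632)) = 1/(-2493841 + (994 - 1*1632)) = 1/(-2493841 + (994 - 1632)) = 1/(-2493841 - 638) = 1/(-2494479) = -1/2494479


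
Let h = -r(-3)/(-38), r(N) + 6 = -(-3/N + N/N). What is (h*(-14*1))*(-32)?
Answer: -1792/19 ≈ -94.316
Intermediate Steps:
r(N) = -7 + 3/N (r(N) = -6 - (-3/N + N/N) = -6 - (-3/N + 1) = -6 - (1 - 3/N) = -6 + (-1 + 3/N) = -7 + 3/N)
h = -4/19 (h = -(-7 + 3/(-3))/(-38) = -(-7 + 3*(-⅓))*(-1/38) = -(-7 - 1)*(-1/38) = -1*(-8)*(-1/38) = 8*(-1/38) = -4/19 ≈ -0.21053)
(h*(-14*1))*(-32) = -(-56)/19*(-32) = -4/19*(-14)*(-32) = (56/19)*(-32) = -1792/19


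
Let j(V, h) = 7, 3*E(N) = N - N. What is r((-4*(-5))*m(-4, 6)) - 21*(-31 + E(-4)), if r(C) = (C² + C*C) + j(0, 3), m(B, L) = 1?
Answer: 1458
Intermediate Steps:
E(N) = 0 (E(N) = (N - N)/3 = (⅓)*0 = 0)
r(C) = 7 + 2*C² (r(C) = (C² + C*C) + 7 = (C² + C²) + 7 = 2*C² + 7 = 7 + 2*C²)
r((-4*(-5))*m(-4, 6)) - 21*(-31 + E(-4)) = (7 + 2*(-4*(-5)*1)²) - 21*(-31 + 0) = (7 + 2*(20*1)²) - 21*(-31) = (7 + 2*20²) - 1*(-651) = (7 + 2*400) + 651 = (7 + 800) + 651 = 807 + 651 = 1458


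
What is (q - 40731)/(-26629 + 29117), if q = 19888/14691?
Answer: -598359233/36551208 ≈ -16.370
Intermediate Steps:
q = 19888/14691 (q = 19888*(1/14691) = 19888/14691 ≈ 1.3538)
(q - 40731)/(-26629 + 29117) = (19888/14691 - 40731)/(-26629 + 29117) = -598359233/14691/2488 = -598359233/14691*1/2488 = -598359233/36551208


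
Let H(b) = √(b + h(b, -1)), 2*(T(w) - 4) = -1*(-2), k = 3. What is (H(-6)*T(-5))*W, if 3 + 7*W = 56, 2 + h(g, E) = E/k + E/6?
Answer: 265*I*√34/14 ≈ 110.37*I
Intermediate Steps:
T(w) = 5 (T(w) = 4 + (-1*(-2))/2 = 4 + (½)*2 = 4 + 1 = 5)
h(g, E) = -2 + E/2 (h(g, E) = -2 + (E/3 + E/6) = -2 + E/2)
W = 53/7 (W = -3/7 + (⅐)*56 = -3/7 + 8 = 53/7 ≈ 7.5714)
H(b) = √(-5/2 + b) (H(b) = √(b + (-2 + (½)*(-1))) = √(b + (-2 - ½)) = √(b - 5/2) = √(-5/2 + b))
(H(-6)*T(-5))*W = ((√(-10 + 4*(-6))/2)*5)*(53/7) = ((√(-10 - 24)/2)*5)*(53/7) = ((√(-34)/2)*5)*(53/7) = (((I*√34)/2)*5)*(53/7) = ((I*√34/2)*5)*(53/7) = (5*I*√34/2)*(53/7) = 265*I*√34/14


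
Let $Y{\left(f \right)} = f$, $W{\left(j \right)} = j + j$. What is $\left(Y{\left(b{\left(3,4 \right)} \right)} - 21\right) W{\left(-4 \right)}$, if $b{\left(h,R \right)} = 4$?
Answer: $136$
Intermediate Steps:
$W{\left(j \right)} = 2 j$
$\left(Y{\left(b{\left(3,4 \right)} \right)} - 21\right) W{\left(-4 \right)} = \left(4 - 21\right) 2 \left(-4\right) = \left(-17\right) \left(-8\right) = 136$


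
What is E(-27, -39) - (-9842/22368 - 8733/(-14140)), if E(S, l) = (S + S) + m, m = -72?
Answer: -4988487173/39535440 ≈ -126.18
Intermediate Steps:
E(S, l) = -72 + 2*S (E(S, l) = (S + S) - 72 = 2*S - 72 = -72 + 2*S)
E(-27, -39) - (-9842/22368 - 8733/(-14140)) = (-72 + 2*(-27)) - (-9842/22368 - 8733/(-14140)) = (-72 - 54) - (-9842*1/22368 - 8733*(-1/14140)) = -126 - (-4921/11184 + 8733/14140) = -126 - 1*7021733/39535440 = -126 - 7021733/39535440 = -4988487173/39535440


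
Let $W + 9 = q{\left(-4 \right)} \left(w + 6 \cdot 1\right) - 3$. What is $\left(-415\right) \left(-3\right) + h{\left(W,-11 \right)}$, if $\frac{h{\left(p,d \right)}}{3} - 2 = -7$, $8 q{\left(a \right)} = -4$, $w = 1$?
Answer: $1230$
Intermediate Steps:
$q{\left(a \right)} = - \frac{1}{2}$ ($q{\left(a \right)} = \frac{1}{8} \left(-4\right) = - \frac{1}{2}$)
$W = - \frac{31}{2}$ ($W = -9 - \left(3 + \frac{1 + 6 \cdot 1}{2}\right) = -9 - \left(3 + \frac{1 + 6}{2}\right) = -9 - \frac{13}{2} = - \frac{31}{2} \approx -15.5$)
$h{\left(p,d \right)} = -15$ ($h{\left(p,d \right)} = 6 + 3 \left(-7\right) = 6 - 21 = -15$)
$\left(-415\right) \left(-3\right) + h{\left(W,-11 \right)} = \left(-415\right) \left(-3\right) - 15 = 1245 - 15 = 1230$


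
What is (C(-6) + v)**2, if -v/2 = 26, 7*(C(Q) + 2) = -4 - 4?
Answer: 148996/49 ≈ 3040.7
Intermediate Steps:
C(Q) = -22/7 (C(Q) = -2 + (-4 - 4)/7 = -2 + (1/7)*(-8) = -2 - 8/7 = -22/7)
v = -52 (v = -2*26 = -52)
(C(-6) + v)**2 = (-22/7 - 52)**2 = (-386/7)**2 = 148996/49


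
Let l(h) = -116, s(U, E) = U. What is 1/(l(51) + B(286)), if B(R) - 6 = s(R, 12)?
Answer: 1/176 ≈ 0.0056818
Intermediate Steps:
B(R) = 6 + R
1/(l(51) + B(286)) = 1/(-116 + (6 + 286)) = 1/(-116 + 292) = 1/176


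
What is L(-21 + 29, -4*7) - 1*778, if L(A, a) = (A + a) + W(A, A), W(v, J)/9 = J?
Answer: -726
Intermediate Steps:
W(v, J) = 9*J
L(A, a) = a + 10*A (L(A, a) = (A + a) + 9*A = a + 10*A)
L(-21 + 29, -4*7) - 1*778 = (-4*7 + 10*(-21 + 29)) - 1*778 = (-28 + 10*8) - 778 = (-28 + 80) - 778 = 52 - 778 = -726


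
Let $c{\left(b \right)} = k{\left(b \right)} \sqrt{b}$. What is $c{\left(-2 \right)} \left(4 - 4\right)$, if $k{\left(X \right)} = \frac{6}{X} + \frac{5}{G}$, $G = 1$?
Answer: $0$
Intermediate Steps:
$k{\left(X \right)} = 5 + \frac{6}{X}$ ($k{\left(X \right)} = \frac{6}{X} + \frac{5}{1} = \frac{6}{X} + 5 \cdot 1 = \frac{6}{X} + 5 = 5 + \frac{6}{X}$)
$c{\left(b \right)} = \sqrt{b} \left(5 + \frac{6}{b}\right)$ ($c{\left(b \right)} = \left(5 + \frac{6}{b}\right) \sqrt{b} = \sqrt{b} \left(5 + \frac{6}{b}\right)$)
$c{\left(-2 \right)} \left(4 - 4\right) = \frac{6 + 5 \left(-2\right)}{i \sqrt{2}} \left(4 - 4\right) = - \frac{i \sqrt{2}}{2} \left(6 - 10\right) \left(4 - 4\right) = - \frac{i \sqrt{2}}{2} \left(-4\right) 0 = 2 i \sqrt{2} \cdot 0 = 0$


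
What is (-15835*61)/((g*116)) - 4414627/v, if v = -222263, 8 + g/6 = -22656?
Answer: 69851653615193/3506008567872 ≈ 19.923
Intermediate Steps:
g = -135984 (g = -48 + 6*(-22656) = -48 - 135936 = -135984)
(-15835*61)/((g*116)) - 4414627/v = (-15835*61)/((-135984*116)) - 4414627/(-222263) = -965935/(-15774144) - 4414627*(-1/222263) = -965935*(-1/15774144) + 4414627/222263 = 965935/15774144 + 4414627/222263 = 69851653615193/3506008567872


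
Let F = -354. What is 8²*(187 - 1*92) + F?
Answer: 5726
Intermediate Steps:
8²*(187 - 1*92) + F = 8²*(187 - 1*92) - 354 = 64*(187 - 92) - 354 = 64*95 - 354 = 6080 - 354 = 5726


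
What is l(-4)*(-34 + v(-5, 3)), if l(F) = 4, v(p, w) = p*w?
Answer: -196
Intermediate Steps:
l(-4)*(-34 + v(-5, 3)) = 4*(-34 - 5*3) = 4*(-34 - 15) = 4*(-49) = -196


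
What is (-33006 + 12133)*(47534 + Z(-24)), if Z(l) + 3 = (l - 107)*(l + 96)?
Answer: -795240427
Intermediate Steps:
Z(l) = -3 + (-107 + l)*(96 + l) (Z(l) = -3 + (l - 107)*(l + 96) = -3 + (-107 + l)*(96 + l))
(-33006 + 12133)*(47534 + Z(-24)) = (-33006 + 12133)*(47534 + (-10275 + (-24)² - 11*(-24))) = -20873*(47534 + (-10275 + 576 + 264)) = -20873*(47534 - 9435) = -20873*38099 = -795240427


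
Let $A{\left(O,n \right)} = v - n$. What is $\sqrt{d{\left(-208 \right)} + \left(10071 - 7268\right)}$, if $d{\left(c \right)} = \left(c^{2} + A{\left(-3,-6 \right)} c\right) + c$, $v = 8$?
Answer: $\sqrt{42947} \approx 207.24$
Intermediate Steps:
$A{\left(O,n \right)} = 8 - n$
$d{\left(c \right)} = c^{2} + 15 c$ ($d{\left(c \right)} = \left(c^{2} + \left(8 - -6\right) c\right) + c = \left(c^{2} + \left(8 + 6\right) c\right) + c = \left(c^{2} + 14 c\right) + c = c^{2} + 15 c$)
$\sqrt{d{\left(-208 \right)} + \left(10071 - 7268\right)} = \sqrt{- 208 \left(15 - 208\right) + \left(10071 - 7268\right)} = \sqrt{\left(-208\right) \left(-193\right) + 2803} = \sqrt{40144 + 2803} = \sqrt{42947}$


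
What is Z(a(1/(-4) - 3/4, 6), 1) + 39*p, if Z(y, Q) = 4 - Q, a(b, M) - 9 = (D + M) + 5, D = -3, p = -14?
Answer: -543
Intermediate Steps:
a(b, M) = 11 + M (a(b, M) = 9 + ((-3 + M) + 5) = 9 + (2 + M) = 11 + M)
Z(a(1/(-4) - 3/4, 6), 1) + 39*p = (4 - 1*1) + 39*(-14) = (4 - 1) - 546 = 3 - 546 = -543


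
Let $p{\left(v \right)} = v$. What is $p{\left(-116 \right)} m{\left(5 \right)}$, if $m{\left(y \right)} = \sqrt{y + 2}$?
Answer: $- 116 \sqrt{7} \approx -306.91$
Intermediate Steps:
$m{\left(y \right)} = \sqrt{2 + y}$
$p{\left(-116 \right)} m{\left(5 \right)} = - 116 \sqrt{2 + 5} = - 116 \sqrt{7}$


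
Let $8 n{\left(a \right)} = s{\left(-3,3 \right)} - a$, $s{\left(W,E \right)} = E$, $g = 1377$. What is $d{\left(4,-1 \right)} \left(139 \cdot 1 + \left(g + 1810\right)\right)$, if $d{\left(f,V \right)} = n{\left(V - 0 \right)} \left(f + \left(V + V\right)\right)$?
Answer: $3326$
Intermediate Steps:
$n{\left(a \right)} = \frac{3}{8} - \frac{a}{8}$ ($n{\left(a \right)} = \frac{3 - a}{8} = \frac{3}{8} - \frac{a}{8}$)
$d{\left(f,V \right)} = \left(\frac{3}{8} - \frac{V}{8}\right) \left(f + 2 V\right)$ ($d{\left(f,V \right)} = \left(\frac{3}{8} - \frac{V - 0}{8}\right) \left(f + \left(V + V\right)\right) = \left(\frac{3}{8} - \frac{V + 0}{8}\right) \left(f + 2 V\right) = \left(\frac{3}{8} - \frac{V}{8}\right) \left(f + 2 V\right)$)
$d{\left(4,-1 \right)} \left(139 \cdot 1 + \left(g + 1810\right)\right) = - \frac{\left(-3 - 1\right) \left(4 + 2 \left(-1\right)\right)}{8} \left(139 \cdot 1 + \left(1377 + 1810\right)\right) = \left(- \frac{1}{8}\right) \left(-4\right) \left(4 - 2\right) \left(139 + 3187\right) = \left(- \frac{1}{8}\right) \left(-4\right) 2 \cdot 3326 = 1 \cdot 3326 = 3326$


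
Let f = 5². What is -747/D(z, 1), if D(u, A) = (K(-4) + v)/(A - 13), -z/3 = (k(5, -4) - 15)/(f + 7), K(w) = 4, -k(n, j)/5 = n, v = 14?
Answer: 498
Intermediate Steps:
k(n, j) = -5*n
f = 25
z = 15/4 (z = -3*(-5*5 - 15)/(25 + 7) = -3*(-25 - 15)/32 = -(-120)/32 = -3*(-5/4) = 15/4 ≈ 3.7500)
D(u, A) = 18/(-13 + A) (D(u, A) = (4 + 14)/(A - 13) = 18/(-13 + A))
-747/D(z, 1) = -747/(18/(-13 + 1)) = -747/(18/(-12)) = -747/(18*(-1/12)) = -747/(-3/2) = -747*(-⅔) = 498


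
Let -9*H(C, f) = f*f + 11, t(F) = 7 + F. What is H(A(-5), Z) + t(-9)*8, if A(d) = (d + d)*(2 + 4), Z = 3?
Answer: -164/9 ≈ -18.222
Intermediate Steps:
A(d) = 12*d (A(d) = (2*d)*6 = 12*d)
H(C, f) = -11/9 - f**2/9 (H(C, f) = -(f*f + 11)/9 = -(f**2 + 11)/9 = -(11 + f**2)/9 = -11/9 - f**2/9)
H(A(-5), Z) + t(-9)*8 = (-11/9 - 1/9*3**2) + (7 - 9)*8 = (-11/9 - 1/9*9) - 2*8 = (-11/9 - 1) - 16 = -20/9 - 16 = -164/9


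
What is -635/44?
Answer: -635/44 ≈ -14.432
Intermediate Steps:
-635/44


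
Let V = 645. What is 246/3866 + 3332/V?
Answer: 6520091/1246785 ≈ 5.2295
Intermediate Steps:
246/3866 + 3332/V = 246/3866 + 3332/645 = 246*(1/3866) + 3332*(1/645) = 123/1933 + 3332/645 = 6520091/1246785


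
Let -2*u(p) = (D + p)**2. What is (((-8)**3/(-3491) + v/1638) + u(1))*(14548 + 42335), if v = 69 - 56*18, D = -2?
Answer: -16744212607/317681 ≈ -52708.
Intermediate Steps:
u(p) = -(-2 + p)**2/2
v = -939 (v = 69 - 1008 = -939)
(((-8)**3/(-3491) + v/1638) + u(1))*(14548 + 42335) = (((-8)**3/(-3491) - 939/1638) - (-2 + 1)**2/2)*(14548 + 42335) = ((-512*(-1/3491) - 939*1/1638) - 1/2*(-1)**2)*56883 = ((512/3491 - 313/546) - 1/2*1)*56883 = (-813131/1906086 - 1/2)*56883 = -883087/953043*56883 = -16744212607/317681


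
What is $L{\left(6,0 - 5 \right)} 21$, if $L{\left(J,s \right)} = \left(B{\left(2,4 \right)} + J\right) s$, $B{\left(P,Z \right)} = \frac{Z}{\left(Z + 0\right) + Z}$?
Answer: $- \frac{1365}{2} \approx -682.5$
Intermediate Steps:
$B{\left(P,Z \right)} = \frac{1}{2}$ ($B{\left(P,Z \right)} = \frac{Z}{Z + Z} = \frac{Z}{2 Z} = Z \frac{1}{2 Z} = \frac{1}{2}$)
$L{\left(J,s \right)} = s \left(\frac{1}{2} + J\right)$ ($L{\left(J,s \right)} = \left(\frac{1}{2} + J\right) s = s \left(\frac{1}{2} + J\right)$)
$L{\left(6,0 - 5 \right)} 21 = \left(0 - 5\right) \left(\frac{1}{2} + 6\right) 21 = \left(-5\right) \frac{13}{2} \cdot 21 = \left(- \frac{65}{2}\right) 21 = - \frac{1365}{2}$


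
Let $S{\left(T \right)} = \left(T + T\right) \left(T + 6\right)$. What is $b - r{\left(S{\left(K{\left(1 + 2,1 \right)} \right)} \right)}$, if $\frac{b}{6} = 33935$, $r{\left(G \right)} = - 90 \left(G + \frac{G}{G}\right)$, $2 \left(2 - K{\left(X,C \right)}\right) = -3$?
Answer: $209685$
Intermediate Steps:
$K{\left(X,C \right)} = \frac{7}{2}$ ($K{\left(X,C \right)} = 2 - - \frac{3}{2} = 2 + \frac{3}{2} = \frac{7}{2}$)
$S{\left(T \right)} = 2 T \left(6 + T\right)$
$r{\left(G \right)} = -90 - 90 G$ ($r{\left(G \right)} = - 90 \left(G + 1\right) = - 90 \left(1 + G\right) = -90 - 90 G$)
$b = 203610$ ($b = 6 \cdot 33935 = 203610$)
$b - r{\left(S{\left(K{\left(1 + 2,1 \right)} \right)} \right)} = 203610 - \left(-90 - 90 \cdot 2 \cdot \frac{7}{2} \left(6 + \frac{7}{2}\right)\right) = 203610 - \left(-90 - 90 \cdot 2 \cdot \frac{7}{2} \cdot \frac{19}{2}\right) = 203610 - \left(-90 - 5985\right) = 203610 - -6075 = 203610 + 6075 = 209685$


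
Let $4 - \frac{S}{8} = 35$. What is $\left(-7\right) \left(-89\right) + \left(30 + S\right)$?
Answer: $405$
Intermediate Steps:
$S = -248$ ($S = 32 - 280 = -248$)
$\left(-7\right) \left(-89\right) + \left(30 + S\right) = \left(-7\right) \left(-89\right) + \left(30 - 248\right) = 623 - 218 = 405$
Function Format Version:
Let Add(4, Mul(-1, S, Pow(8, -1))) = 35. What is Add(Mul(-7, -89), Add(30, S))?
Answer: 405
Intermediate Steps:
S = -248 (S = Add(32, Mul(-8, 35)) = Add(32, -280) = -248)
Add(Mul(-7, -89), Add(30, S)) = Add(Mul(-7, -89), Add(30, -248)) = Add(623, -218) = 405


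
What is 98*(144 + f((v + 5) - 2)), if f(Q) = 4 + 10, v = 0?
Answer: 15484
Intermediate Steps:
f(Q) = 14
98*(144 + f((v + 5) - 2)) = 98*(144 + 14) = 98*158 = 15484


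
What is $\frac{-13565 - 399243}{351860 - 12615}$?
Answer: $- \frac{412808}{339245} \approx -1.2168$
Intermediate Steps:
$\frac{-13565 - 399243}{351860 - 12615} = - \frac{412808}{339245}$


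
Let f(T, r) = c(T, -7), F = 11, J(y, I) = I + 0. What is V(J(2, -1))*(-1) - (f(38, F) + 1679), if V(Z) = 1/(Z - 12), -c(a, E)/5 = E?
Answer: -22281/13 ≈ -1713.9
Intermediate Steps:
J(y, I) = I
c(a, E) = -5*E
f(T, r) = 35 (f(T, r) = -5*(-7) = 35)
V(Z) = 1/(-12 + Z)
V(J(2, -1))*(-1) - (f(38, F) + 1679) = -1/(-12 - 1) - (35 + 1679) = -1/(-13) - 1*1714 = -1/13*(-1) - 1714 = 1/13 - 1714 = -22281/13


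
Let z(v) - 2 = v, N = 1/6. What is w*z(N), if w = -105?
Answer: -455/2 ≈ -227.50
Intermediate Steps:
N = ⅙ ≈ 0.16667
z(v) = 2 + v
w*z(N) = -105*(2 + ⅙) = -105*13/6 = -455/2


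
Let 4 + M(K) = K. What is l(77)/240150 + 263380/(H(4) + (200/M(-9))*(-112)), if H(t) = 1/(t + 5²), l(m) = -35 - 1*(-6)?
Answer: 23845497700223/156004561950 ≈ 152.85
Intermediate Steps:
M(K) = -4 + K
l(m) = -29 (l(m) = -35 + 6 = -29)
H(t) = 1/(25 + t) (H(t) = 1/(t + 25) = 1/(25 + t))
l(77)/240150 + 263380/(H(4) + (200/M(-9))*(-112)) = -29/240150 + 263380/(1/(25 + 4) + (200/(-4 - 9))*(-112)) = -29*1/240150 + 263380/(1/29 + (200/(-13))*(-112)) = -29/240150 + 263380/(1/29 + (200*(-1/13))*(-112)) = -29/240150 + 263380/(1/29 - 200/13*(-112)) = -29/240150 + 263380/(1/29 + 22400/13) = -29/240150 + 263380/(649613/377) = -29/240150 + 263380*(377/649613) = -29/240150 + 99294260/649613 = 23845497700223/156004561950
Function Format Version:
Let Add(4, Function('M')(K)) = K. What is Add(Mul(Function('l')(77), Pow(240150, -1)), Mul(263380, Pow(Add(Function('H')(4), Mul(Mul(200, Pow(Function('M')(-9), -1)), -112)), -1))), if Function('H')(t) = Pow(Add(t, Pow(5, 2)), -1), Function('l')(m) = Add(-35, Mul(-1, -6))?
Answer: Rational(23845497700223, 156004561950) ≈ 152.85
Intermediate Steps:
Function('M')(K) = Add(-4, K)
Function('l')(m) = -29 (Function('l')(m) = Add(-35, 6) = -29)
Function('H')(t) = Pow(Add(25, t), -1) (Function('H')(t) = Pow(Add(t, 25), -1) = Pow(Add(25, t), -1))
Add(Mul(Function('l')(77), Pow(240150, -1)), Mul(263380, Pow(Add(Function('H')(4), Mul(Mul(200, Pow(Function('M')(-9), -1)), -112)), -1))) = Add(Mul(-29, Pow(240150, -1)), Mul(263380, Pow(Add(Pow(Add(25, 4), -1), Mul(Mul(200, Pow(Add(-4, -9), -1)), -112)), -1))) = Add(Mul(-29, Rational(1, 240150)), Mul(263380, Pow(Add(Pow(29, -1), Mul(Mul(200, Pow(-13, -1)), -112)), -1))) = Add(Rational(-29, 240150), Mul(263380, Pow(Add(Rational(1, 29), Mul(Mul(200, Rational(-1, 13)), -112)), -1))) = Add(Rational(-29, 240150), Mul(263380, Pow(Add(Rational(1, 29), Mul(Rational(-200, 13), -112)), -1))) = Add(Rational(-29, 240150), Mul(263380, Pow(Add(Rational(1, 29), Rational(22400, 13)), -1))) = Add(Rational(-29, 240150), Mul(263380, Pow(Rational(649613, 377), -1))) = Add(Rational(-29, 240150), Mul(263380, Rational(377, 649613))) = Add(Rational(-29, 240150), Rational(99294260, 649613)) = Rational(23845497700223, 156004561950)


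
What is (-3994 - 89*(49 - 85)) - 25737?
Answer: -26527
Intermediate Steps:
(-3994 - 89*(49 - 85)) - 25737 = (-3994 - 89*(-36)) - 25737 = (-3994 + 3204) - 25737 = -790 - 25737 = -26527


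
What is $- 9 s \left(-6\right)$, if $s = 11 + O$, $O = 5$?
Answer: $864$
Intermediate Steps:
$s = 16$ ($s = 11 + 5 = 16$)
$- 9 s \left(-6\right) = \left(-9\right) 16 \left(-6\right) = \left(-144\right) \left(-6\right) = 864$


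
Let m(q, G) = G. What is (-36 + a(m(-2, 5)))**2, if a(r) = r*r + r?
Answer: 36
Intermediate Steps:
a(r) = r + r**2 (a(r) = r**2 + r = r + r**2)
(-36 + a(m(-2, 5)))**2 = (-36 + 5*(1 + 5))**2 = (-36 + 5*6)**2 = (-36 + 30)**2 = (-6)**2 = 36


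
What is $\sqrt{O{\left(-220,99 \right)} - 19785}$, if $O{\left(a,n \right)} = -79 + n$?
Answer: $i \sqrt{19765} \approx 140.59 i$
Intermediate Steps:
$\sqrt{O{\left(-220,99 \right)} - 19785} = \sqrt{\left(-79 + 99\right) - 19785} = \sqrt{20 - 19785} = \sqrt{-19765} = i \sqrt{19765}$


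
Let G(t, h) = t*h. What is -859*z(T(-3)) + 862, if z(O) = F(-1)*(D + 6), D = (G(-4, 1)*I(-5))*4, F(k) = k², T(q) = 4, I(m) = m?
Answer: -73012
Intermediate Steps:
G(t, h) = h*t
D = 80 (D = ((1*(-4))*(-5))*4 = -4*(-5)*4 = 20*4 = 80)
z(O) = 86 (z(O) = (-1)²*(80 + 6) = 1*86 = 86)
-859*z(T(-3)) + 862 = -859*86 + 862 = -73874 + 862 = -73012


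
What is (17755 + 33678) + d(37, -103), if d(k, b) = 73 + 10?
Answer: 51516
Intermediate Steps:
d(k, b) = 83
(17755 + 33678) + d(37, -103) = (17755 + 33678) + 83 = 51433 + 83 = 51516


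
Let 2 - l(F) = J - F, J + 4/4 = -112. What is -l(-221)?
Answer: 106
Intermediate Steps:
J = -113 (J = -1 - 112 = -113)
l(F) = 115 + F (l(F) = 2 - (-113 - F) = 2 + (113 + F) = 115 + F)
-l(-221) = -(115 - 221) = -1*(-106) = 106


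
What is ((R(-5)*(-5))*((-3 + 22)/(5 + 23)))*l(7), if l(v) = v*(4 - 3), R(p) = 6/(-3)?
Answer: 95/2 ≈ 47.500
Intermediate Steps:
R(p) = -2 (R(p) = 6*(-1/3) = -2)
l(v) = v (l(v) = v*1 = v)
((R(-5)*(-5))*((-3 + 22)/(5 + 23)))*l(7) = ((-2*(-5))*((-3 + 22)/(5 + 23)))*7 = (10*(19/28))*7 = (95/14)*7 = 95/2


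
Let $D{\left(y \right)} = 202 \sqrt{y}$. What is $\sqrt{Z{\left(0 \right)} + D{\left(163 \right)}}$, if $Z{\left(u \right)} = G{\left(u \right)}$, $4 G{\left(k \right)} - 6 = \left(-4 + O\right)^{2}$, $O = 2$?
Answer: $\frac{\sqrt{10 + 808 \sqrt{163}}}{2} \approx 50.808$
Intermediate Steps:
$G{\left(k \right)} = \frac{5}{2}$ ($G{\left(k \right)} = \frac{3}{2} + \frac{\left(-4 + 2\right)^{2}}{4} = \frac{3}{2} + \frac{\left(-2\right)^{2}}{4} = \frac{3}{2} + \frac{1}{4} \cdot 4 = \frac{3}{2} + 1 = \frac{5}{2}$)
$Z{\left(u \right)} = \frac{5}{2}$
$\sqrt{Z{\left(0 \right)} + D{\left(163 \right)}} = \sqrt{\frac{5}{2} + 202 \sqrt{163}}$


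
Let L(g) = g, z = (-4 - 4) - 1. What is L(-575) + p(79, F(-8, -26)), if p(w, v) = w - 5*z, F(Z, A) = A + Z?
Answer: -451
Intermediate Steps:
z = -9 (z = -8 - 1 = -9)
p(w, v) = 45 + w (p(w, v) = w - 5*(-9) = w + 45 = 45 + w)
L(-575) + p(79, F(-8, -26)) = -575 + (45 + 79) = -575 + 124 = -451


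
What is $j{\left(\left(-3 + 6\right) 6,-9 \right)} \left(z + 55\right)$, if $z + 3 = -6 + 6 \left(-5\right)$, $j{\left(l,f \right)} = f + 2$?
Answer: $-112$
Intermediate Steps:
$j{\left(l,f \right)} = 2 + f$
$z = -39$ ($z = -3 + \left(-6 + 6 \left(-5\right)\right) = -3 - 36 = -39$)
$j{\left(\left(-3 + 6\right) 6,-9 \right)} \left(z + 55\right) = \left(2 - 9\right) \left(-39 + 55\right) = \left(-7\right) 16 = -112$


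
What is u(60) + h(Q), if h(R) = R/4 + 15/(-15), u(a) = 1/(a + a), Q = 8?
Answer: 121/120 ≈ 1.0083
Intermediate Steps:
u(a) = 1/(2*a)
h(R) = -1 + R/4 (h(R) = R*(1/4) + 15*(-1/15) = R/4 - 1 = -1 + R/4)
u(60) + h(Q) = (1/2)/60 + (-1 + (1/4)*8) = (1/2)*(1/60) + (-1 + 2) = 1/120 + 1 = 121/120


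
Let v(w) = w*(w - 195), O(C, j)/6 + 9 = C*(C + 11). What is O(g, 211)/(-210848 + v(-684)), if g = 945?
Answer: 2710233/195194 ≈ 13.885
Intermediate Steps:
O(C, j) = -54 + 6*C*(11 + C) (O(C, j) = -54 + 6*(C*(C + 11)) = -54 + 6*(C*(11 + C)) = -54 + 6*C*(11 + C))
v(w) = w*(-195 + w)
O(g, 211)/(-210848 + v(-684)) = (-54 + 6*945² + 66*945)/(-210848 - 684*(-195 - 684)) = (-54 + 6*893025 + 62370)/(-210848 - 684*(-879)) = (-54 + 5358150 + 62370)/(-210848 + 601236) = 5420466/390388 = 5420466*(1/390388) = 2710233/195194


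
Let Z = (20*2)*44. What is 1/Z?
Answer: 1/1760 ≈ 0.00056818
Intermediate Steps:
Z = 1760 (Z = 40*44 = 1760)
1/Z = 1/1760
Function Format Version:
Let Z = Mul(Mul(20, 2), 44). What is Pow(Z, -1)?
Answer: Rational(1, 1760) ≈ 0.00056818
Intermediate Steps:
Z = 1760 (Z = Mul(40, 44) = 1760)
Pow(Z, -1) = Pow(1760, -1) = Rational(1, 1760)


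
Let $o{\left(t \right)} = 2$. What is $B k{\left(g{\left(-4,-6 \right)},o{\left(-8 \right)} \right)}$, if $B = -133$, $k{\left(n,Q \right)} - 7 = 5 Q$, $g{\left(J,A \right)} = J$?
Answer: $-2261$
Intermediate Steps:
$k{\left(n,Q \right)} = 7 + 5 Q$
$B k{\left(g{\left(-4,-6 \right)},o{\left(-8 \right)} \right)} = - 133 \left(7 + 5 \cdot 2\right) = - 133 \left(7 + 10\right) = \left(-133\right) 17 = -2261$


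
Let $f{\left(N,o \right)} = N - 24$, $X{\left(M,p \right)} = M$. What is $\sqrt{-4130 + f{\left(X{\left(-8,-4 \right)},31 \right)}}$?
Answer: $i \sqrt{4162} \approx 64.514 i$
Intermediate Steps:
$f{\left(N,o \right)} = -24 + N$
$\sqrt{-4130 + f{\left(X{\left(-8,-4 \right)},31 \right)}} = \sqrt{-4130 - 32} = \sqrt{-4162} = i \sqrt{4162}$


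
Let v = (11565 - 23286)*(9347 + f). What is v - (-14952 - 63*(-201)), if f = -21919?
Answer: 147358701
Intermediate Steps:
v = 147356412 (v = (11565 - 23286)*(9347 - 21919) = -11721*(-12572) = 147356412)
v - (-14952 - 63*(-201)) = 147356412 - (-14952 - 63*(-201)) = 147356412 - (-14952 + 12663) = 147356412 - 1*(-2289) = 147356412 + 2289 = 147358701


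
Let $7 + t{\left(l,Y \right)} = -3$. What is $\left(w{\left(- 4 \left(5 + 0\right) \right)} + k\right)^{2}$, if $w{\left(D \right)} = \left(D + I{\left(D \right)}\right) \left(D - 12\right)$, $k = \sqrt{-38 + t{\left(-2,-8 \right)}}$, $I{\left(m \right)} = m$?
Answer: $1638352 + 10240 i \sqrt{3} \approx 1.6384 \cdot 10^{6} + 17736.0 i$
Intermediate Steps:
$t{\left(l,Y \right)} = -10$ ($t{\left(l,Y \right)} = -7 - 3 = -10$)
$k = 4 i \sqrt{3}$ ($k = \sqrt{-38 - 10} = \sqrt{-48} = 4 i \sqrt{3} \approx 6.9282 i$)
$w{\left(D \right)} = 2 D \left(-12 + D\right)$ ($w{\left(D \right)} = \left(D + D\right) \left(D - 12\right) = 2 D \left(-12 + D\right)$)
$\left(w{\left(- 4 \left(5 + 0\right) \right)} + k\right)^{2} = \left(2 \left(- 4 \left(5 + 0\right)\right) \left(-12 - 4 \left(5 + 0\right)\right) + 4 i \sqrt{3}\right)^{2} = \left(2 \left(\left(-4\right) 5\right) \left(-12 - 20\right) + 4 i \sqrt{3}\right)^{2} = \left(2 \left(-20\right) \left(-12 - 20\right) + 4 i \sqrt{3}\right)^{2} = \left(2 \left(-20\right) \left(-32\right) + 4 i \sqrt{3}\right)^{2} = \left(1280 + 4 i \sqrt{3}\right)^{2}$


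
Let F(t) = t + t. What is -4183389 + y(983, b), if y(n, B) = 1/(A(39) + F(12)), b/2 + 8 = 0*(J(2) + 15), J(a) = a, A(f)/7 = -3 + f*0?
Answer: -12550166/3 ≈ -4.1834e+6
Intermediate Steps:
A(f) = -21 (A(f) = 7*(-3 + f*0) = 7*(-3 + 0) = 7*(-3) = -21)
F(t) = 2*t
b = -16 (b = -16 + 2*(0*(2 + 15)) = -16 + 2*(0*17) = -16 + 2*0 = -16 + 0 = -16)
y(n, B) = ⅓ (y(n, B) = 1/(-21 + 2*12) = 1/(-21 + 24) = 1/3 = ⅓)
-4183389 + y(983, b) = -4183389 + ⅓ = -12550166/3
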